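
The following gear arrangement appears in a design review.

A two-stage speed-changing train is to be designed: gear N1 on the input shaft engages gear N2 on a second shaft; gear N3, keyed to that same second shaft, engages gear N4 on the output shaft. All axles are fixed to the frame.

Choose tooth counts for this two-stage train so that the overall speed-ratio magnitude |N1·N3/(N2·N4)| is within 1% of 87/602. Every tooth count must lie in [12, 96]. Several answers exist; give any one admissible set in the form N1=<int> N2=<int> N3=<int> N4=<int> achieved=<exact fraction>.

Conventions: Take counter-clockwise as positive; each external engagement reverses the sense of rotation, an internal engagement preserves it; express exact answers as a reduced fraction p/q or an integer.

N1=12 N2=28 N3=29 N4=86 achieved=87/602

class = fixed-axis compound train [2-stage, 87/602 wanted]
target = 87/602 in lowest terms: an exact hit needs N1·N3 = k·87 and N2·N4 = k·602 for one integer k, every count in [12, 96]; additionally prefer no 1:1 stage (N1 ≠ N2, N3 ≠ N4)
k = 1…3: no 1:1-free in-range split of k·87 and k·602 into factor pairs; take k = 4
k = 4: N1·N3 = 348 = 12·29, N2·N4 = 2408 = 28·86
achieved = 12·29/(28·86) = 87/602; |achieved − target| = 0 ≤ 87/60200 ✓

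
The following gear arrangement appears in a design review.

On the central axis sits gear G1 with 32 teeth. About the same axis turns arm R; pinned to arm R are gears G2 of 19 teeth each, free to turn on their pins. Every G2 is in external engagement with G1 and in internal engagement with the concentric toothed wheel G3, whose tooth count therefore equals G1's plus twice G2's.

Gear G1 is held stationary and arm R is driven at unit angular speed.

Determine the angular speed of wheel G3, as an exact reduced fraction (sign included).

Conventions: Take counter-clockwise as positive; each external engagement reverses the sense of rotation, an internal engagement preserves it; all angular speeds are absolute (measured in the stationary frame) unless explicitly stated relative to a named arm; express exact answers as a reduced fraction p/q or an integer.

51/35

class = planetary set [G3 = 32+2·19 = 70; Willis about the carrier]
ring teeth: 32 + 2·19 = 70
32(ω_sun−ω_arm) = −70(ω_ring−ω_arm),  ω_sun = 0, ω_arm = 1
ω_ring = 1 − (32/70)(0−1) = 51/35
exact speed ratio = 51/35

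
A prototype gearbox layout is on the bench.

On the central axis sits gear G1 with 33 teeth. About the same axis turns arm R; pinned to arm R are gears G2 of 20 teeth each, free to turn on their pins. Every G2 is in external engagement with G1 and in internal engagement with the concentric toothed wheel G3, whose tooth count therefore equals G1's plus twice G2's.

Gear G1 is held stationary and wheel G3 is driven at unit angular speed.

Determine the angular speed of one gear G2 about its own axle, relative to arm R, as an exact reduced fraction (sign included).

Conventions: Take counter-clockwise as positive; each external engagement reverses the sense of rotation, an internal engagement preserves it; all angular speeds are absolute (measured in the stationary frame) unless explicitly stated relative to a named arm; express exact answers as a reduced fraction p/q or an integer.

recognized (axles ride arm R): planetary set, 33/20/73 teeth
ring teeth: 33 + 2·20 = 73
33(ω_sun−ω_arm) = −73(ω_ring−ω_arm),  ω_sun = 0, ω_ring = 1
33(0−ω_arm) = −73(1−ω_arm)  ⇒  106·ω_arm = 73  ⇒  ω_arm = 73/106
sun–planet mesh: 33·(0−73/106) = −20·(ω_p−ω_arm)  ⇒  ω_p−ω_arm = 2409/2120
exact speed ratio = 2409/2120

2409/2120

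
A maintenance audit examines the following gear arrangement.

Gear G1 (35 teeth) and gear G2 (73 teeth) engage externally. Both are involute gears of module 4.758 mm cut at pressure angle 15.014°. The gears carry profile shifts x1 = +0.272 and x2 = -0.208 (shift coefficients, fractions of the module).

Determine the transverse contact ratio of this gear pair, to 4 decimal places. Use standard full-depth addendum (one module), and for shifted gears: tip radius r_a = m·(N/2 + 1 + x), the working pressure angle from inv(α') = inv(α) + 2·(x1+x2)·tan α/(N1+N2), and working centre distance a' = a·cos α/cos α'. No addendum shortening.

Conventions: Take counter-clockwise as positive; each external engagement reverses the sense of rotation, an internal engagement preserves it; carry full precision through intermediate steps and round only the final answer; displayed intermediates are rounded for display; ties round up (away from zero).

2.0082

topology: single-mesh involute geometry — m = 4.758, 35T/73T pair
base radii: r_b1 = 80.422546, r_b2 = 167.738453
tip radii: r_a1 = 89.317176, r_a2 = 177.435336
inv(α') = inv(15.014°) + 2·(+0.272-0.208)·tan α/(35+73) = 0.00648524  ⇒  α' = 15.26283°
a' = a·cos α / cos α' = 256.9320·cos 15.014°/cos 15.26283° = 257.234060
action lengths: √(r_a1²−r_b1²) = 38.855786, √(r_a2²−r_b2²) = 57.854213
base pitch p_b = π·m·cos α = 14.437422
CR = (38.855786 + 57.854213 − 257.234060·sin 15.26283°)/14.437422 = 2.008241
contact ratio ≈ 2.0082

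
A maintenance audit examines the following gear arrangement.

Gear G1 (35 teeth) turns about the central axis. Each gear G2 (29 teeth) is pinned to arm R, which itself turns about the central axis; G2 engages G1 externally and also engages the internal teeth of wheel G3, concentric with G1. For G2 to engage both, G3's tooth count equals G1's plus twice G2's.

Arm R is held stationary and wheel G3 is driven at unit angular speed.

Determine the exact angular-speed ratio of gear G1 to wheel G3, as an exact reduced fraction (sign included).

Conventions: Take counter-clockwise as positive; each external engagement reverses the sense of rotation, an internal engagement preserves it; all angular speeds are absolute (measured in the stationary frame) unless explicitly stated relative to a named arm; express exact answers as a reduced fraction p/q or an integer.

-93/35

recognized (axles ride arm R): planetary set, 35/29/93 teeth
ring teeth: 35 + 2·29 = 93
35(ω_sun−ω_arm) = −93(ω_ring−ω_arm),  ω_arm = 0, ω_ring = 1
ω_sun = 0 − (93/35)(1−0) = -93/35
ω_out/ω_in = -93/35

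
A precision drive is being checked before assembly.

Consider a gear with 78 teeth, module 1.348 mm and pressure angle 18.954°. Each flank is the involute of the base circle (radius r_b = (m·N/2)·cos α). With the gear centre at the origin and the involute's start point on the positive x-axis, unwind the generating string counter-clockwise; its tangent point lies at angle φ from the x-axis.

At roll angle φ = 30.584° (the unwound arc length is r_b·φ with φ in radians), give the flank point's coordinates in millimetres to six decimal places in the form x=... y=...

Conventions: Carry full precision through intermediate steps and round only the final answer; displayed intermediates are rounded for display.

x=56.308527 y=2.449700

topology: single-mesh involute geometry — m = 1.348, N = 78
pitch radius r_p = m·N/2 = 1.348·78/2 = 52.572000
base radius r_b = r_p·cos α = 52.572000·cos 18.954° = 49.721528
roll angle φ = 30.584° = 0.53379150 rad
x = r_b·(cos φ + φ·sin φ) = 56.308527
y = r_b·(sin φ − φ·cos φ) = 2.449700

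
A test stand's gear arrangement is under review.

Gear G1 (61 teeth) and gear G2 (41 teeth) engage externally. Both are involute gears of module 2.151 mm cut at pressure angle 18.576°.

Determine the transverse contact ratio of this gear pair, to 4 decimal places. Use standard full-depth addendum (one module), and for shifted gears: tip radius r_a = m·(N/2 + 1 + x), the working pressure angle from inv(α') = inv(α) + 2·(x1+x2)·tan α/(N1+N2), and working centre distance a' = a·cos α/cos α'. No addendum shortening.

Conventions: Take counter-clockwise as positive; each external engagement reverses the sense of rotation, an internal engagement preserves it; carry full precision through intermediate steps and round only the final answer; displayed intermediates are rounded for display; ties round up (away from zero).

single-mesh involute tooth geometry (61T engaging 41T at module 2.151)
base radii: r_b1 = 62.187580, r_b2 = 41.798210
tip radii: r_a1 = 67.756500, r_a2 = 46.246500
no profile shift: α' = α, a' = a
action lengths: √(r_a1²−r_b1²) = 26.900709, √(r_a2²−r_b2²) = 19.790109
base pitch p_b = π·m·cos α = 6.405510
CR = (26.900709 + 19.790109 − 109.701000·sin 18.57600°)/6.405510 = 1.833456
contact ratio ≈ 1.8335

1.8335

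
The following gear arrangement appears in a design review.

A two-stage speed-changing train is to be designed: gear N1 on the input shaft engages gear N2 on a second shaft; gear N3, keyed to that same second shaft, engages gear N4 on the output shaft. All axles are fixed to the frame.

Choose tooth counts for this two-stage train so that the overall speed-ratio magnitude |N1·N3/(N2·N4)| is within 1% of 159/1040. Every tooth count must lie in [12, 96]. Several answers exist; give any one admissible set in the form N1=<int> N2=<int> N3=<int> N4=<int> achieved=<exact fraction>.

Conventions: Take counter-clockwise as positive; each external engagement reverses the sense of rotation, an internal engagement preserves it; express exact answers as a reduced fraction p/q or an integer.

N1=12 N2=52 N3=53 N4=80 achieved=159/1040

topology: fixed-axis compound train — 2 stages, target 159/1040
target = 159/1040 in lowest terms: an exact hit needs N1·N3 = k·159 and N2·N4 = k·1040 for one integer k, every count in [12, 96]; additionally prefer no 1:1 stage (N1 ≠ N2, N3 ≠ N4)
k = 1…3: no 1:1-free in-range split of k·159 and k·1040 into factor pairs; take k = 4
k = 4: N1·N3 = 636 = 12·53, N2·N4 = 4160 = 52·80
achieved = 12·53/(52·80) = 159/1040; |achieved − target| = 0 ≤ 159/104000 ✓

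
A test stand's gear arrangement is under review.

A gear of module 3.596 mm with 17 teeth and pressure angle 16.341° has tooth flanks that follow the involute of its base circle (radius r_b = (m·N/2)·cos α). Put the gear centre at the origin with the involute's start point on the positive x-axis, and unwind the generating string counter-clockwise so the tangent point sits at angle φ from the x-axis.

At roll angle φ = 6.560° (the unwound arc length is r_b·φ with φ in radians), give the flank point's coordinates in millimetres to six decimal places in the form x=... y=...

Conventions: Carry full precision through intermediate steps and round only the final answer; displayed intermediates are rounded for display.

class = single-mesh tooth geometry [base-circle involute, m = 3.596, 17T]
pitch radius r_p = m·N/2 = 3.596·17/2 = 30.566000
base radius r_b = r_p·cos α = 30.566000·cos 16.341° = 29.331262
roll angle φ = 6.560° = 0.11449360 rad
x = r_b·(cos φ + φ·sin φ) = 29.522881
y = r_b·(sin φ − φ·cos φ) = 0.014655

x=29.522881 y=0.014655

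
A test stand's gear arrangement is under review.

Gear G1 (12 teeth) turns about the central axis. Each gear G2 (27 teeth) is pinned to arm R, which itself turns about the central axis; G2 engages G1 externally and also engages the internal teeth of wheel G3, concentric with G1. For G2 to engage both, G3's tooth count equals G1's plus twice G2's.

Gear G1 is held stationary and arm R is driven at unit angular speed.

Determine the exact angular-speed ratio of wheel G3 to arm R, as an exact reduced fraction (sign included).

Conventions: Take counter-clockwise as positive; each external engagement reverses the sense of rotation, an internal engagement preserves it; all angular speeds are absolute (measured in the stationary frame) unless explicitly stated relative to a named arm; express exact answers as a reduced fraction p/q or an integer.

13/11

planetary set (12T centre, 27T on arm, 66T internal) — Willis relation
ring teeth: 12 + 2·27 = 66
12(ω_sun−ω_arm) = −66(ω_ring−ω_arm),  ω_sun = 0, ω_arm = 1
ω_ring = 1 − (12/66)(0−1) = 13/11
ω_out/ω_in = 13/11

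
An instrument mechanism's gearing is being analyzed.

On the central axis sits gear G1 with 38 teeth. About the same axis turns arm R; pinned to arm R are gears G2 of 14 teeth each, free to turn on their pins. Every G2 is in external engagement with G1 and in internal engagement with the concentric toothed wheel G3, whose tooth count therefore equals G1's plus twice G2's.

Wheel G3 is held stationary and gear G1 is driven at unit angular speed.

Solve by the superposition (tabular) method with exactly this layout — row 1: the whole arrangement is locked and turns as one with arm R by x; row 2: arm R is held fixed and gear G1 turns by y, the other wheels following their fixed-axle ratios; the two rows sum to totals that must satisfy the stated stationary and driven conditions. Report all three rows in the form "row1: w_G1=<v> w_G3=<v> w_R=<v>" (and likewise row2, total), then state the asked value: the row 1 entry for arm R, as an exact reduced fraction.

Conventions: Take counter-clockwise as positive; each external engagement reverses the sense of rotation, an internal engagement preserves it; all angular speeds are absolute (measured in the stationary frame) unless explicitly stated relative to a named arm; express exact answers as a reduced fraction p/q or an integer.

recognized (axles ride arm R): planetary set, 38/14/66 teeth
row 1 — lock + rotate with arm: ω_sun = ω_ring = ω_arm = x
superposition row 2 [arm held]: sun y, ring −(38/66)·y, arm 0
boundary: total ω_ring = x − (38/66)·y = 0 and total ω_sun = x + y = 1  ⇒  y = 33/52, x = 19/52
row 2 ring = −(38/66)·33/52 = -19/52
totals (row 1 + row 2): sun 19/52 + 33/52 = 1, ring 19/52 + (-19/52) = 0, arm 19/52 + 0 = 19/52
asked cell (row1, arm) = 19/52

row1: w_G1=19/52 w_G3=19/52 w_R=19/52
row2: w_G1=33/52 w_G3=-19/52 w_R=0
total: w_G1=1 w_G3=0 w_R=19/52
asked value: 19/52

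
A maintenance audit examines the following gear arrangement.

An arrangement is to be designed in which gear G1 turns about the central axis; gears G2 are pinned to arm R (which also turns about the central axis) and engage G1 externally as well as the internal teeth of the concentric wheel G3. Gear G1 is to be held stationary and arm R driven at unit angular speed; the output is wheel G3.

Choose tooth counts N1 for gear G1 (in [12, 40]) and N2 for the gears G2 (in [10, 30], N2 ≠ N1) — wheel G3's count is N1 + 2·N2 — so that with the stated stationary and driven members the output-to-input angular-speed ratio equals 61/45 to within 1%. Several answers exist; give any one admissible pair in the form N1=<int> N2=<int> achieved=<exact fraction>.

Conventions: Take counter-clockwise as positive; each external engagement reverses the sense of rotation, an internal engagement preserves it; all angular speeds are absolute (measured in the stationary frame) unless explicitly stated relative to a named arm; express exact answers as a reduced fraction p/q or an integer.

N1=32 N2=29 achieved=61/45

class = planetary set [ratio 61/45 wanted; Willis about the carrier]
Willis with ω_sun = 0: ω_ring/ω_arm = (N1+N3)/N3; set equal to 61/45  ⇒  N3/N1 = 1/(61/45 − 1) = 45/16
N3 = N1 + 2·N2  ⇒  N2/N1 = (N3/N1 − 1)/2 = (45/16 − 1)/2 = 29/32
smallest multiple with N1 ≥ 12 and N2 ≥ 10: k = 1  ⇒  N1 = 1·32 = 32, N2 = 1·29 = 29 (N1 ≤ 40, N2 ≤ 30, N2 ≠ N1 ✓), N3 = 32 + 2·29 = 90
check: (N1+N3)/N3 with N1 = 32, N3 = 90 gives 61/45; |achieved − target| = 0 ≤ 61/4500 ✓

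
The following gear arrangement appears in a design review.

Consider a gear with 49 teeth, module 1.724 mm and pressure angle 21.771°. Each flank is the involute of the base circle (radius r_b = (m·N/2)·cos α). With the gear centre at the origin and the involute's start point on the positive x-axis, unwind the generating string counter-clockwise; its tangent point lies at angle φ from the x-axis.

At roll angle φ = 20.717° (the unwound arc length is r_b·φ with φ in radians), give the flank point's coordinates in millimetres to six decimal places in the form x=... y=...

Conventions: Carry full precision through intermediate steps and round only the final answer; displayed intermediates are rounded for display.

x=41.706275 y=0.610055

single-mesh involute tooth geometry (49T wheel at module 1.724)
pitch radius r_p = m·N/2 = 1.724·49/2 = 42.238000
base radius r_b = r_p·cos α = 42.238000·cos 21.771° = 39.225319
roll angle φ = 20.717° = 0.36157986 rad
x = r_b·(cos φ + φ·sin φ) = 41.706275
y = r_b·(sin φ − φ·cos φ) = 0.610055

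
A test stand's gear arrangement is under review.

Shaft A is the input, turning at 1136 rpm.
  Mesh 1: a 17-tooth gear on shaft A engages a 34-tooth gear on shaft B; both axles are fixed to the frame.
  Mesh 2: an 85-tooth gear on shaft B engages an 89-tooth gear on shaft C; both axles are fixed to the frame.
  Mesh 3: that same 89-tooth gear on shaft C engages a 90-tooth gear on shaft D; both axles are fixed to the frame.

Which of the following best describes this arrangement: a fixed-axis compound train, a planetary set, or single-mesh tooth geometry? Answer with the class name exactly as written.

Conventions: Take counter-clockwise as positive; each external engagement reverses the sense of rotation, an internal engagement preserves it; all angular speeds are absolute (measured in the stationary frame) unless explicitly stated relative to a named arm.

fixed-axis compound train

recognized (4 fixed axles, 3 meshes): fixed-axis compound train
classification: fixed-axis compound train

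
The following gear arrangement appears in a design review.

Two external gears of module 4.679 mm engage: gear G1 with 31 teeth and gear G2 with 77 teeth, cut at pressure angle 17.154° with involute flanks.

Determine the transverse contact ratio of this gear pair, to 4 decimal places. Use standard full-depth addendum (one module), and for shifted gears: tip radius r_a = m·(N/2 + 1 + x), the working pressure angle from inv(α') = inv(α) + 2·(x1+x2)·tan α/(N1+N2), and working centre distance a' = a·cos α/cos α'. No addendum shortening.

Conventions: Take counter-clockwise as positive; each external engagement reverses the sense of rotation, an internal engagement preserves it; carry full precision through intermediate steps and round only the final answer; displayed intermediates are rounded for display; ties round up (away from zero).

recognized (one external pair, fixed centres): single-mesh tooth geometry, m = 4.679, N1 = 31, N2 = 77
base radii: r_b1 = 69.298281, r_b2 = 172.127989
tip radii: r_a1 = 77.203500, r_a2 = 184.820500
no profile shift: α' = α, a' = a
action lengths: √(r_a1²−r_b1²) = 34.031289, √(r_a2²−r_b2²) = 67.309529
base pitch p_b = π·m·cos α = 14.045611
CR = (34.031289 + 67.309529 − 252.666000·sin 17.15400°)/14.045611 = 1.909440
contact ratio ≈ 1.9094

1.9094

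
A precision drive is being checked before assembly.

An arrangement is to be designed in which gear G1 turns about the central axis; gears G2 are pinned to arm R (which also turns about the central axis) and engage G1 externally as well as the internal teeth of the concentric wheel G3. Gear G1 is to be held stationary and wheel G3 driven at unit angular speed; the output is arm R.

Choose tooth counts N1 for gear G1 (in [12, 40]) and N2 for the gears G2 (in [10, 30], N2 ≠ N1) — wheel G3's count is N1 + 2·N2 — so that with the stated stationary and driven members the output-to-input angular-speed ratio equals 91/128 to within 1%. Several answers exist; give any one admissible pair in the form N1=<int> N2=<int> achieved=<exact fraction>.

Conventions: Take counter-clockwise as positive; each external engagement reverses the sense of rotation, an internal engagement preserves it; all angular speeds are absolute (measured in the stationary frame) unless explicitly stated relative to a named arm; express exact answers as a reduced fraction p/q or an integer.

planetary set to be sized for 91/128 (Willis relation)
Willis with ω_sun = 0: ω_arm/ω_ring = N3/(N1+N3); set equal to 91/128  ⇒  N3/N1 = (91/128)/(1 − 91/128) = 91/37
N3 = N1 + 2·N2  ⇒  N2/N1 = (N3/N1 − 1)/2 = (91/37 − 1)/2 = 27/37
smallest multiple with N1 ≥ 12 and N2 ≥ 10: k = 1  ⇒  N1 = 1·37 = 37, N2 = 1·27 = 27 (N1 ≤ 40, N2 ≤ 30, N2 ≠ N1 ✓), N3 = 37 + 2·27 = 91
check: N3/(N1+N3) with N1 = 37, N3 = 91 gives 91/128; |achieved − target| = 0 ≤ 91/12800 ✓

N1=37 N2=27 achieved=91/128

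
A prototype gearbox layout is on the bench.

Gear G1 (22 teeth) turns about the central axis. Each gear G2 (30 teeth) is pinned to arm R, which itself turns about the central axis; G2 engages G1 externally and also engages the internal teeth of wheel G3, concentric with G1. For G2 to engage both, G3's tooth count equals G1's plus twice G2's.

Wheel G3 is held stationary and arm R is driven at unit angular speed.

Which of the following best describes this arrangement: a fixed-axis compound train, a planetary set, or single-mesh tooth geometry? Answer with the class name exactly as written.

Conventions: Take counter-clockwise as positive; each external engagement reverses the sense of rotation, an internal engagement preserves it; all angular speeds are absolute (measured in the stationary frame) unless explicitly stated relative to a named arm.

planetary set

class = planetary set [G3 = 22+2·30 = 82; Willis about the carrier]
classification: planetary set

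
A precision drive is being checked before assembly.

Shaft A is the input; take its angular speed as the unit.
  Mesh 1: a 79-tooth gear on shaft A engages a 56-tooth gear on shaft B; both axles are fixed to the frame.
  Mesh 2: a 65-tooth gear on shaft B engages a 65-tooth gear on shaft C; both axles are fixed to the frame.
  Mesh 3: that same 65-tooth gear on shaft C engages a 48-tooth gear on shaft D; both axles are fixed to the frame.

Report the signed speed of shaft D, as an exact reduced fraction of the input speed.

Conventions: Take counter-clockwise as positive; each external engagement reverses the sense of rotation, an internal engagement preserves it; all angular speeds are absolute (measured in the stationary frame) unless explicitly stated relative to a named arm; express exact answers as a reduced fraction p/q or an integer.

-5135/2688

3-mesh fixed-axis compound train (all bearings frame-fixed)
mesh 1 [79T→56T]: |ω|/ω_in = 1×79/56 = 79/56, sense flips to −
mesh 2 [65T→65T]: |ω|/ω_in = (79/56)×65/65 = 79/56, sense flips to +
mesh 3 [65T→48T]: |ω|/ω_in = (79/56)×65/48 = 5135/2688, sense flips to −
signed output speed (× input speed) = -5135/2688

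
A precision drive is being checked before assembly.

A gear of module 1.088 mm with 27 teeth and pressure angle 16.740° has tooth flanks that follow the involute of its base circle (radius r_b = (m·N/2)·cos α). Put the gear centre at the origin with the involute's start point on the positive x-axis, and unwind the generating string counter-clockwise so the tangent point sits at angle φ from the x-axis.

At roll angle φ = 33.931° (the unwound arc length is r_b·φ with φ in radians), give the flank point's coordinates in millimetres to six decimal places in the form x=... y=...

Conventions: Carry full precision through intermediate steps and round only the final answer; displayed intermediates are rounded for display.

topology: single-mesh involute geometry — m = 1.088, N = 27
pitch radius r_p = m·N/2 = 1.088·27/2 = 14.688000
base radius r_b = r_p·cos α = 14.688000·cos 16.740° = 14.065547
roll angle φ = 33.931° = 0.59220767 rad
x = r_b·(cos φ + φ·sin φ) = 16.319934
y = r_b·(sin φ − φ·cos φ) = 0.940046

x=16.319934 y=0.940046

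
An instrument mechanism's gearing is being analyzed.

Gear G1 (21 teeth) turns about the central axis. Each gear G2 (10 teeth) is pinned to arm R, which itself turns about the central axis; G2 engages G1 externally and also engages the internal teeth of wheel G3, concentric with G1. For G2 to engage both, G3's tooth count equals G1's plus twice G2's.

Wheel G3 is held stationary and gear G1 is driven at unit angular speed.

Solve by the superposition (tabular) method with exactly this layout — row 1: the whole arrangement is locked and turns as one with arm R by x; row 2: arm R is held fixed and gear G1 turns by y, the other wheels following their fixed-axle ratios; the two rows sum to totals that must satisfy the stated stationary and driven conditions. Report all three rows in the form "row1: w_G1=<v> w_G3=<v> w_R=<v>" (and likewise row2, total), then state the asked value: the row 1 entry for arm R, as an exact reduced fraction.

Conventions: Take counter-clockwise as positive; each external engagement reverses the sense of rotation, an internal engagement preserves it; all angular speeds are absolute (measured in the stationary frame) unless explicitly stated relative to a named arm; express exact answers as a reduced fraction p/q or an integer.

row1: w_G1=21/62 w_G3=21/62 w_R=21/62
row2: w_G1=41/62 w_G3=-21/62 w_R=0
total: w_G1=1 w_G3=0 w_R=21/62
asked value: 21/62

planetary set (21T centre, 10T on arm, 41T internal) — Willis relation
row 1: whole set turns with the arm by x
row 2: sun turns y, ring = −(21/41)·y, arm 0
boundary: total ω_ring = x − (21/41)·y = 0 and total ω_sun = x + y = 1  ⇒  y = 41/62, x = 21/62
row 2 ring = −(21/41)·41/62 = -21/62
totals (row 1 + row 2): sun 21/62 + 41/62 = 1, ring 21/62 + (-21/62) = 0, arm 21/62 + 0 = 21/62
asked cell (row1, arm) = 21/62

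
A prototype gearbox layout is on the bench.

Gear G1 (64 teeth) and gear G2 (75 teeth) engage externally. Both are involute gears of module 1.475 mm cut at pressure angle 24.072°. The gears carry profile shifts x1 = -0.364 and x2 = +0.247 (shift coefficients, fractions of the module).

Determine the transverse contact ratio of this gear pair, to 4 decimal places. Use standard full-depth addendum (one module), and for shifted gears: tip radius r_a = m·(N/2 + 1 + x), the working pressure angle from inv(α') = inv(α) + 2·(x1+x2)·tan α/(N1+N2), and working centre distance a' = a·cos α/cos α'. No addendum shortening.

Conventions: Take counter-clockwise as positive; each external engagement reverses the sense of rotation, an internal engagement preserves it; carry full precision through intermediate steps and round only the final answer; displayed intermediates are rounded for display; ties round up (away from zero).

1.6116

topology: single-mesh involute geometry — m = 1.475, 64T/75T pair
base radii: r_b1 = 43.095187, r_b2 = 50.502172
tip radii: r_a1 = 48.138100, r_a2 = 57.151825
inv(α') = inv(24.072°) + 2·(-0.364+0.247)·tan α/(64+75) = 0.02584755  ⇒  α' = 23.85387°
a' = a·cos α / cos α' = 102.5125·cos 24.072°/cos 23.85387° = 102.339188
action lengths: √(r_a1²−r_b1²) = 21.449512, √(r_a2²−r_b2²) = 26.755593
base pitch p_b = π·m·cos α = 4.230860
CR = (21.449512 + 26.755593 − 102.339188·sin 23.85387°)/4.230860 = 1.611632
contact ratio ≈ 1.6116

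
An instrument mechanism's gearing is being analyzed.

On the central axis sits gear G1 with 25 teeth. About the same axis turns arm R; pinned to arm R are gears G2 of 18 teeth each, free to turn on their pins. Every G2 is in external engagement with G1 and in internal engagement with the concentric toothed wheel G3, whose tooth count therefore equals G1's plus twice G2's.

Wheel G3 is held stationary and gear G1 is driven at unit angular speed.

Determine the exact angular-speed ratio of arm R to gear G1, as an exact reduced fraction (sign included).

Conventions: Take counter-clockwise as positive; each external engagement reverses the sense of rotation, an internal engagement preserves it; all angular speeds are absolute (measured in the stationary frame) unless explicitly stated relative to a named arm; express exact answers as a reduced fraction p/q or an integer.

recognized (axles ride arm R): planetary set, 25/18/61 teeth
ring teeth: 25 + 2·18 = 61
25(ω_sun−ω_arm) = −61(ω_ring−ω_arm),  ω_ring = 0, ω_sun = 1
25(1−ω_arm) = −61(0−ω_arm)  ⇒  86·ω_arm = 25  ⇒  ω_arm = 25/86
ω_out/ω_in = 25/86

25/86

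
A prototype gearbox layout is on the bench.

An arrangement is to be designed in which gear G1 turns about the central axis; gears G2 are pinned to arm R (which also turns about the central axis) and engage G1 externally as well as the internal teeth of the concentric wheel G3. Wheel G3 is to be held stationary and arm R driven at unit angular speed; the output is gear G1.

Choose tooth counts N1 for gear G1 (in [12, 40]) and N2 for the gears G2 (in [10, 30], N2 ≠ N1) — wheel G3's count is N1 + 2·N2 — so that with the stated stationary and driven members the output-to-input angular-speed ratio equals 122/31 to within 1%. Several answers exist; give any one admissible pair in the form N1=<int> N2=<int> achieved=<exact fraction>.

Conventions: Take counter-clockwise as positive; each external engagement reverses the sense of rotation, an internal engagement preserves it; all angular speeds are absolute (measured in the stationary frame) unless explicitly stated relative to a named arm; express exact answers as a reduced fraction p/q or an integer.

planetary set to be sized for 122/31 (Willis relation)
Willis with ω_ring = 0: ω_sun/ω_arm = (N1+N3)/N1; set equal to 122/31  ⇒  N3/N1 = 122/31 − 1 = 91/31
N3 = N1 + 2·N2  ⇒  N2/N1 = (N3/N1 − 1)/2 = (91/31 − 1)/2 = 30/31
smallest multiple with N1 ≥ 12 and N2 ≥ 10: k = 1  ⇒  N1 = 1·31 = 31, N2 = 1·30 = 30 (N1 ≤ 40, N2 ≤ 30, N2 ≠ N1 ✓), N3 = 31 + 2·30 = 91
check: (N1+N3)/N1 with N1 = 31, N3 = 91 gives 122/31; |achieved − target| = 0 ≤ 61/1550 ✓

N1=31 N2=30 achieved=122/31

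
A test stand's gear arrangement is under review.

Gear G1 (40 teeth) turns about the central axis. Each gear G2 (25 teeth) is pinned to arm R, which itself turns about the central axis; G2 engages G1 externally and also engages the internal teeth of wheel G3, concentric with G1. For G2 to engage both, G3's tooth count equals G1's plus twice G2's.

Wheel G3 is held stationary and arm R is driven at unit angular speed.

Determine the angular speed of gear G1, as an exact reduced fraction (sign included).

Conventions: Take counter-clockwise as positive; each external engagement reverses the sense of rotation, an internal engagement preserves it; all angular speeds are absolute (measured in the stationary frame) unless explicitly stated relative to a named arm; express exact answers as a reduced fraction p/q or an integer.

13/4

recognized (axles ride arm R): planetary set, 40/25/90 teeth
ring teeth: 40 + 2·25 = 90
40(ω_sun−ω_arm) = −90(ω_ring−ω_arm),  ω_ring = 0, ω_arm = 1
ω_sun = 1 − (90/40)(0−1) = 13/4
exact speed ratio = 13/4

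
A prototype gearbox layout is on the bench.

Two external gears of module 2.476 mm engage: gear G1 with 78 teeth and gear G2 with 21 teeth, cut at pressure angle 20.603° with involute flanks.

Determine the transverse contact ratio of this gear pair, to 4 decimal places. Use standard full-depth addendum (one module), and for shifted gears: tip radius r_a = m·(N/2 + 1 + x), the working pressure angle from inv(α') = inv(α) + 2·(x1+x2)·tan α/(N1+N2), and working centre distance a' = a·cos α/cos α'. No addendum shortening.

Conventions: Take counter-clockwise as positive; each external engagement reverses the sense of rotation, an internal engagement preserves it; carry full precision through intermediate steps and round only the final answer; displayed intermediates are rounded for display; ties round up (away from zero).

topology: single-mesh involute geometry — m = 2.476, 78T/21T pair
base radii: r_b1 = 90.387874, r_b2 = 24.335197
tip radii: r_a1 = 99.040000, r_a2 = 28.474000
no profile shift: α' = α, a' = a
action lengths: √(r_a1²−r_b1²) = 40.483995, √(r_a2²−r_b2²) = 14.784007
base pitch p_b = π·m·cos α = 7.281074
CR = (40.483995 + 14.784007 − 122.562000·sin 20.60300°)/7.281074 = 1.667279
contact ratio ≈ 1.6673

1.6673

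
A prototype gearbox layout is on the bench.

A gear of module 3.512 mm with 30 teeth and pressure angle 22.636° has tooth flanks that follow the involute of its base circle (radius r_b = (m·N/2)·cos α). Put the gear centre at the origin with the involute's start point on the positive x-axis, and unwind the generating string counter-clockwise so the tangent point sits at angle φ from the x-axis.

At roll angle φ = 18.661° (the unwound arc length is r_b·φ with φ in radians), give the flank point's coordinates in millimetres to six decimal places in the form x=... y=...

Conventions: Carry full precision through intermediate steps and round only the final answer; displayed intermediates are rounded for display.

x=51.132854 y=0.554031

topology: single-mesh involute geometry — m = 3.512, N = 30
pitch radius r_p = m·N/2 = 3.512·30/2 = 52.680000
base radius r_b = r_p·cos α = 52.680000·cos 22.636° = 48.621985
roll angle φ = 18.661° = 0.32569589 rad
x = r_b·(cos φ + φ·sin φ) = 51.132854
y = r_b·(sin φ − φ·cos φ) = 0.554031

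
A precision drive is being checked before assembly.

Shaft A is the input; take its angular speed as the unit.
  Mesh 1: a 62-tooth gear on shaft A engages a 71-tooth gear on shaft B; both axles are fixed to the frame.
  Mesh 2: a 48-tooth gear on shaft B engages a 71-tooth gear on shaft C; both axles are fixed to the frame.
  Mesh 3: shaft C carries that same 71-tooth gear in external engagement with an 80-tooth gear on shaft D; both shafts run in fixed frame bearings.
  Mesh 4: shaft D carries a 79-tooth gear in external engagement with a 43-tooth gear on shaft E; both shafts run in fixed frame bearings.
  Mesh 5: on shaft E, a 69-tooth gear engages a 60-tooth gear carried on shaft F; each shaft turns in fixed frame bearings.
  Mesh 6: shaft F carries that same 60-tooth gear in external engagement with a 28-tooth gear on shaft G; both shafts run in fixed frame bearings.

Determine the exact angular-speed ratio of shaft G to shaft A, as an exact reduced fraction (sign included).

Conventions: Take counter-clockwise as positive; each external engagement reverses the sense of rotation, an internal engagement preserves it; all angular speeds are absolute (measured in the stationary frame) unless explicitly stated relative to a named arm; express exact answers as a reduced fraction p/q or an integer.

class = fixed-axis compound train [6 meshes; 6 ratios multiply, 6 sense flips]
mesh 1 [62T→71T]: running ratio 62/71, sense −
mesh 2 [48T→71T]: running ratio 2976/5041, sense +
mesh 3 [71T→80T]: running ratio 186/355, sense −
mesh 4 [79T→43T]: running ratio 14694/15265, sense +
mesh 5 [69T→60T]: running ratio 168981/152650, sense −
mesh 6 [60T→28T]: running ratio 506943/213710, sense +
ω_out/ω_in = 506943/213710

506943/213710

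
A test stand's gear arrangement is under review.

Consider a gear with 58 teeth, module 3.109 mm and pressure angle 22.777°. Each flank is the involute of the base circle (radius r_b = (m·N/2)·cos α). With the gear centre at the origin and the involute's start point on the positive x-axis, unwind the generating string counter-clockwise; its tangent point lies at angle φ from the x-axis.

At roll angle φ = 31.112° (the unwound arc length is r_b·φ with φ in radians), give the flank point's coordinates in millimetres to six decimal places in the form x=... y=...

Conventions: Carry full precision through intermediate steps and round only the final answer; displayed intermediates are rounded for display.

single-mesh involute tooth geometry (58T wheel at module 3.109)
pitch radius r_p = m·N/2 = 3.109·58/2 = 90.161000
base radius r_b = r_p·cos α = 90.161000·cos 22.777° = 83.130122
roll angle φ = 31.112° = 0.54300684 rad
x = r_b·(cos φ + φ·sin φ) = 94.497118
y = r_b·(sin φ − φ·cos φ) = 4.307182

x=94.497118 y=4.307182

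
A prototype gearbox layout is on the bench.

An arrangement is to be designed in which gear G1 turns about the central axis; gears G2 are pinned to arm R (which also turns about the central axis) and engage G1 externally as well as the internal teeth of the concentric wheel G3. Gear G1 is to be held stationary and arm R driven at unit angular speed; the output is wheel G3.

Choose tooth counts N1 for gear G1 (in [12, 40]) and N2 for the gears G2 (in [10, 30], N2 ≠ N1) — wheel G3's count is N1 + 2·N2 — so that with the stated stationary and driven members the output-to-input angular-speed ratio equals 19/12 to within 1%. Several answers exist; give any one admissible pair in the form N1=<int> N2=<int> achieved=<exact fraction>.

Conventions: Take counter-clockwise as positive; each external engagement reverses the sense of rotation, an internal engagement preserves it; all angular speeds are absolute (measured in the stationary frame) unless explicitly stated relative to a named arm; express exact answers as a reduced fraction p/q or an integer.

design class (target 19/12): planetary set
Willis with ω_sun = 0: ω_ring/ω_arm = (N1+N3)/N3; set equal to 19/12  ⇒  N3/N1 = 1/(19/12 − 1) = 12/7
N3 = N1 + 2·N2  ⇒  N2/N1 = (N3/N1 − 1)/2 = (12/7 − 1)/2 = 5/14
smallest multiple with N1 ≥ 12 and N2 ≥ 10: k = 2  ⇒  N1 = 2·14 = 28, N2 = 2·5 = 10 (N1 ≤ 40, N2 ≤ 30, N2 ≠ N1 ✓), N3 = 28 + 2·10 = 48
check: (N1+N3)/N3 with N1 = 28, N3 = 48 gives 19/12; |achieved − target| = 0 ≤ 19/1200 ✓

N1=28 N2=10 achieved=19/12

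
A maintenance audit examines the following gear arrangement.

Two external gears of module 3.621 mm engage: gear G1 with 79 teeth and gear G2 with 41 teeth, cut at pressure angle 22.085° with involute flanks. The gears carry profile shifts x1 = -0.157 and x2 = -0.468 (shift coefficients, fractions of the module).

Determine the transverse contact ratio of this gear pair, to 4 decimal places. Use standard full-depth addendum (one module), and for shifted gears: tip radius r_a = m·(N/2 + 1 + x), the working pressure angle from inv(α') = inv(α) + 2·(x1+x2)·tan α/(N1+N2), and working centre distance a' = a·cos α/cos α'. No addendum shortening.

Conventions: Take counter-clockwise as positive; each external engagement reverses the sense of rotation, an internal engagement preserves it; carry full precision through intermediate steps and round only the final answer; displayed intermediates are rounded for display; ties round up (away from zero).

recognized (one external pair, fixed centres): single-mesh tooth geometry, m = 3.621, N1 = 79, N2 = 41
base radii: r_b1 = 132.535010, r_b2 = 68.783993
tip radii: r_a1 = 146.082003, r_a2 = 76.156872
inv(α') = inv(22.085°) + 2·(-0.157-0.468)·tan α/(79+41) = 0.01607040  ⇒  α' = 20.49107°
a' = a·cos α / cos α' = 217.2600·cos 22.085°/cos 20.49107° = 214.917528
action lengths: √(r_a1²−r_b1²) = 61.436331, √(r_a2²−r_b2²) = 32.689930
base pitch p_b = π·m·cos α = 10.541038
CR = (61.436331 + 32.689930 − 214.917528·sin 20.49107°)/10.541038 = 1.792228
contact ratio ≈ 1.7922

1.7922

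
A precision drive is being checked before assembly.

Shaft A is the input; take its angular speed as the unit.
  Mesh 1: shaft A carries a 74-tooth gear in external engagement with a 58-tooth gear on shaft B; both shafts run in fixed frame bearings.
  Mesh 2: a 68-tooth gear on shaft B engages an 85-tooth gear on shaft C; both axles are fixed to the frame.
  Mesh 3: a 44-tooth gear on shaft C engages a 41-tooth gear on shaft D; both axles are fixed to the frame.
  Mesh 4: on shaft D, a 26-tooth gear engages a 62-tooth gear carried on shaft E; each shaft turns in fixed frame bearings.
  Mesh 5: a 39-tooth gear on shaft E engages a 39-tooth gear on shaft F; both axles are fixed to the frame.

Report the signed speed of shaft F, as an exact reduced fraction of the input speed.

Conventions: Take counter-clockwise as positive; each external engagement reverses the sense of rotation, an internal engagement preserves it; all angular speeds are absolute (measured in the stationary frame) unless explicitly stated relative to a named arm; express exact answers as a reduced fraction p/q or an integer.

5-mesh fixed-axis compound train (all bearings frame-fixed)
mesh 1 [74T→58T]: |ω|/ω_in = 1×74/58 = 37/29, sense flips to −
mesh 2 [68T→85T]: |ω|/ω_in = (37/29)×68/85 = 148/145, sense flips to +
mesh 3 [44T→41T]: |ω|/ω_in = (148/145)×44/41 = 6512/5945, sense flips to −
mesh 4 [26T→62T]: |ω|/ω_in = (6512/5945)×26/62 = 84656/184295, sense flips to +
mesh 5 [39T→39T]: |ω|/ω_in = (84656/184295)×39/39 = 84656/184295, sense flips to −
signed output speed (× input speed) = -84656/184295

-84656/184295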